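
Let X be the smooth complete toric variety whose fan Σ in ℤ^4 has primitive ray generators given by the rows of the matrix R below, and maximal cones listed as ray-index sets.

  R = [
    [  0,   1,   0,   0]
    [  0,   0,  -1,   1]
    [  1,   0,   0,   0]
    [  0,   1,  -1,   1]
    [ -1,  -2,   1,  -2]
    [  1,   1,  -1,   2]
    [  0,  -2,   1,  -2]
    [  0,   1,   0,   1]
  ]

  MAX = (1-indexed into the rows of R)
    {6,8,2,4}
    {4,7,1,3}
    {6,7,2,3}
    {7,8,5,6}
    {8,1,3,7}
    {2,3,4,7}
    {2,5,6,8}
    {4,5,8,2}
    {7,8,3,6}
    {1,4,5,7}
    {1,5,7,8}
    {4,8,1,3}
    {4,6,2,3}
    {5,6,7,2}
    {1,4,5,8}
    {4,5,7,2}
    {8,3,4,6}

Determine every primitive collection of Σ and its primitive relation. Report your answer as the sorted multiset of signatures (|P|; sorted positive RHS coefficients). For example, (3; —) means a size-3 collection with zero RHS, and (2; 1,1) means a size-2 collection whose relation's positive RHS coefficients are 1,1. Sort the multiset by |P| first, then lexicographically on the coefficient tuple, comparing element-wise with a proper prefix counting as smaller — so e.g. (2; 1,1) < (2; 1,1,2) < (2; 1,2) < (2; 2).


Primitive collections (8):

  • {1,2}:  v_{1} + v_{2} = v_{4} ; sig = (2; 1)
  • {3,5}:  v_{3} + v_{5} = v_{7} ; sig = (2; 1)
  • {1,6}:  v_{1} + v_{6} = v_{3} + v_{4} + v_{8} ; sig = (2; 1,1,1)
  • {4,7,8}:  v_{4} + v_{7} + v_{8} = 0 ; sig = (3; —)
  • {2,3,8}:  v_{2} + v_{3} + v_{8} = v_{6} ; sig = (3; 1)
  • {4,5,6}:  v_{4} + v_{5} + v_{6} = v_{2} ; sig = (3; 1)
  • {2,7,8}:  v_{2} + v_{7} + v_{8} = v_{5} + v_{6} ; sig = (3; 1,1)
  • {4,6,7}:  v_{4} + v_{6} + v_{7} = v_{2} + v_{3} ; sig = (3; 1,1)

Sorted signature multiset PRS(X):
    |P|=2: 3 collections, coeffs (1), (1), (1,1,1)
    |P|=3: 5 collections, coeffs (), (1), (1), (1,1), (1,1)


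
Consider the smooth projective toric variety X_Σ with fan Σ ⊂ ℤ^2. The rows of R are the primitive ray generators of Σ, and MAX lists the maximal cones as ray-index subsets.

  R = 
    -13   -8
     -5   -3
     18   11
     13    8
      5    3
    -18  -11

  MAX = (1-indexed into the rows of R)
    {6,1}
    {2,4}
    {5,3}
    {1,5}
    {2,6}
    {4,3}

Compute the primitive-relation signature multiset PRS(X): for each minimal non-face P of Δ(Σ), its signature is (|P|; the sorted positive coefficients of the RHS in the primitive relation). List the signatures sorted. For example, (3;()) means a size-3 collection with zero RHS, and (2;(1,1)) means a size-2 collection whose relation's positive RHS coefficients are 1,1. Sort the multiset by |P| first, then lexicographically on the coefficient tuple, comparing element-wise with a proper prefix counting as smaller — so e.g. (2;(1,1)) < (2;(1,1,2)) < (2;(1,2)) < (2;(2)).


|primitive collections| = 9. Relations:

  {1,4}:  v_{1} + v_{4} = 0  ⟹  sig = (2;())
  {2,5}:  v_{2} + v_{5} = 0  ⟹  sig = (2;())
  {3,6}:  v_{3} + v_{6} = 0  ⟹  sig = (2;())
  {1,2}:  v_{1} + v_{2} = v_{6}  ⟹  sig = (2;(1))
  {1,3}:  v_{1} + v_{3} = v_{5}  ⟹  sig = (2;(1))
  {2,3}:  v_{2} + v_{3} = v_{4}  ⟹  sig = (2;(1))
  {4,5}:  v_{4} + v_{5} = v_{3}  ⟹  sig = (2;(1))
  {4,6}:  v_{4} + v_{6} = v_{2}  ⟹  sig = (2;(1))
  {5,6}:  v_{5} + v_{6} = v_{1}  ⟹  sig = (2;(1))

Hence PRS(X_Σ) =
    (2;())
    (2;())
    (2;())
    (2;(1))
    (2;(1))
    (2;(1))
    (2;(1))
    (2;(1))
    (2;(1))


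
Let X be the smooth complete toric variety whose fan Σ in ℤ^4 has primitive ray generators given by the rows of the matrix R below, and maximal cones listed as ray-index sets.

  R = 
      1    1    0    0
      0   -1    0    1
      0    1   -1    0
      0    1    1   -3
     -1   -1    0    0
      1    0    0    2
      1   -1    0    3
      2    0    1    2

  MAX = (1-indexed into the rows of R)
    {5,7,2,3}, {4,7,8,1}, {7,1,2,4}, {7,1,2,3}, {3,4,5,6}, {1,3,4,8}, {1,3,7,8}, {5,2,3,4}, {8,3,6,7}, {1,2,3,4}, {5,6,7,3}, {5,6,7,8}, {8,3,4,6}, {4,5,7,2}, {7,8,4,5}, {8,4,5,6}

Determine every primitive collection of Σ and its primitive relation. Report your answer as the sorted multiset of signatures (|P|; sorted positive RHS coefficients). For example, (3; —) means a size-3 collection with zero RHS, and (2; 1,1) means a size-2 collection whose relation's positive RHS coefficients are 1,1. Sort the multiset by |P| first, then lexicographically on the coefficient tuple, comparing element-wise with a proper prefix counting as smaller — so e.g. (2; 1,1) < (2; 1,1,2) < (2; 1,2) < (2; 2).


Σ has 7 primitive collections:

  P = {1,5}:  v_{1} + v_{5} = 0 — sig = (2; —)
  P = {2,6}:  v_{2} + v_{6} = v_{7} — sig = (2; 1)
  P = {1,6}:  v_{1} + v_{6} = v_{3} + v_{8} — sig = (2; 1,1)
  P = {2,8}:  v_{2} + v_{8} = v_{4} + 2·v_{7} — sig = (2; 1,2)
  P = {3,4,7}:  v_{3} + v_{4} + v_{7} = v_{1} — sig = (3; 1)
  P = {3,5,8}:  v_{3} + v_{5} + v_{8} = v_{6} — sig = (3; 1)
  P = {4,6,7}:  v_{4} + v_{6} + v_{7} = v_{8} — sig = (3; 1)

so the primitive-relation signature multiset is
    (2; —)
    (2; 1)
    (2; 1,1)
    (2; 1,2)
    (3; 1)
    (3; 1)
    (3; 1)


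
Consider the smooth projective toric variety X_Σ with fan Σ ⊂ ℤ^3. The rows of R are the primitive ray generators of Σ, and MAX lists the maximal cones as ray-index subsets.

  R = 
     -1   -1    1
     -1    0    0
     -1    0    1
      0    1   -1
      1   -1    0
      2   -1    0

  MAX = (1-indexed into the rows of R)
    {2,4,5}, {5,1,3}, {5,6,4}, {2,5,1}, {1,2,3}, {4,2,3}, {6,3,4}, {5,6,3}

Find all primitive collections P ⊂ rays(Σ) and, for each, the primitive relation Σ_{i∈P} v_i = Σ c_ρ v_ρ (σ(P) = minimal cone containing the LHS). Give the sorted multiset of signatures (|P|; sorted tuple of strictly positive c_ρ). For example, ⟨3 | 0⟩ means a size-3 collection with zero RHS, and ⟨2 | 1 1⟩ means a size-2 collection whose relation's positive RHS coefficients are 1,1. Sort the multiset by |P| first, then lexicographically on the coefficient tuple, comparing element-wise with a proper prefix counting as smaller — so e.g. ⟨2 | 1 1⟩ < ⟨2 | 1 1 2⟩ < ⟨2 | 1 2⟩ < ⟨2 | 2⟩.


Δ(Σ) — 6 vertices, 5 min non-faces:

  • {1,4}:  v_{1} + v_{4} = v_{2}  ⇒ sig = ⟨2 | 1⟩
  • {2,6}:  v_{2} + v_{6} = v_{5}  ⇒ sig = ⟨2 | 1⟩
  • {1,6}:  v_{1} + v_{6} = v_{3} + 2·v_{5}  ⇒ sig = ⟨2 | 1 2⟩
  • {3,4,5}:  v_{3} + v_{4} + v_{5} = 0  ⇒ sig = ⟨3 | 0⟩
  • {2,3,5}:  v_{2} + v_{3} + v_{5} = v_{1}  ⇒ sig = ⟨3 | 1⟩

Sorted signature multiset PRS(X):
[⟨2 | 1⟩, ⟨2 | 1⟩, ⟨2 | 1 2⟩, ⟨3 | 0⟩, ⟨3 | 1⟩]


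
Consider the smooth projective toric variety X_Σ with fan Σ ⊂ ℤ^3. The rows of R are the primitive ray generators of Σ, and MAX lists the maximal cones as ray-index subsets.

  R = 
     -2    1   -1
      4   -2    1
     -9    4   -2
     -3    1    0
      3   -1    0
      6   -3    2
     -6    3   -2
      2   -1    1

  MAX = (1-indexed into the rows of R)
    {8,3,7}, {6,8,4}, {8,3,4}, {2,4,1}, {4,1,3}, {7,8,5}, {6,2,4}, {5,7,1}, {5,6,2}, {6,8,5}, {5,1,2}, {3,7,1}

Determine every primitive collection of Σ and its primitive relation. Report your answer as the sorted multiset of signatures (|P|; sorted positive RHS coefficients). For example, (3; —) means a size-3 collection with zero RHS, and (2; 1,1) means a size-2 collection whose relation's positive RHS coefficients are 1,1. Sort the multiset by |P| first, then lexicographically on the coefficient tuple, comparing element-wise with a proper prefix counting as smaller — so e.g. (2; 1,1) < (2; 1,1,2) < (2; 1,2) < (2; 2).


10 minimal non-faces of Δ(Σ) (on 8 rays):

  • {1,8}:  v_{1} + v_{8} = 0  →  sig = (2; —)
  • {4,5}:  v_{4} + v_{5} = 0  →  sig = (2; —)
  • {6,7}:  v_{6} + v_{7} = 0  →  sig = (2; —)
  • {1,6}:  v_{1} + v_{6} = v_{2}  →  sig = (2; 1)
  • {2,7}:  v_{2} + v_{7} = v_{1}  →  sig = (2; 1)
  • {2,8}:  v_{2} + v_{8} = v_{6}  →  sig = (2; 1)
  • {3,5}:  v_{3} + v_{5} = v_{7}  →  sig = (2; 1)
  • {3,6}:  v_{3} + v_{6} = v_{4}  →  sig = (2; 1)
  • {4,7}:  v_{4} + v_{7} = v_{3}  →  sig = (2; 1)
  • {2,3}:  v_{2} + v_{3} = v_{1} + v_{4}  →  sig = (2; 1,1)

Hence PRS(X_Σ) =
{ (2; —) ×3,  (2; 1) ×6,  (2; 1,1) }


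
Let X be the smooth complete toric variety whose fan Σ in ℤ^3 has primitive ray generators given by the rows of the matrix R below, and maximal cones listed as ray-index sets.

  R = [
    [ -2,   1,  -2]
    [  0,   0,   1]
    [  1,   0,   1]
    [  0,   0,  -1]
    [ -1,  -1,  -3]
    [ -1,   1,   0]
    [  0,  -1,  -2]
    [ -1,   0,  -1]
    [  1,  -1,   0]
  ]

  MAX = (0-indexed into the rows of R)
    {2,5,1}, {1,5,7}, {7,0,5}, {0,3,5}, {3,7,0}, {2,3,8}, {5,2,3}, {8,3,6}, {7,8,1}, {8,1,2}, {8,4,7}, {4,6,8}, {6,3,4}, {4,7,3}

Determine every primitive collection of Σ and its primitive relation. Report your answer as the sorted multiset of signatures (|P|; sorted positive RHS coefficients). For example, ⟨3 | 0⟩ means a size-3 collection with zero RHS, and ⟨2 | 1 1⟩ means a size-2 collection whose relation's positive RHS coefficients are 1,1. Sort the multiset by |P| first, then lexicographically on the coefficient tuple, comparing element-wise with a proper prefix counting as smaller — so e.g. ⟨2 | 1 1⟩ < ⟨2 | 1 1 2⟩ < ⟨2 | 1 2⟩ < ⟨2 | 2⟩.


Minimal non-faces — 18 found among 9 rays, 14 max cones:

  {1,3}:  v_{1} + v_{3} = 0  ⇒ sig = ⟨2 | 0⟩
  {2,7}:  v_{2} + v_{7} = 0  ⇒ sig = ⟨2 | 0⟩
  {5,8}:  v_{5} + v_{8} = 0  ⇒ sig = ⟨2 | 0⟩
  {2,4}:  v_{2} + v_{4} = v_{6}  ⇒ sig = ⟨2 | 1⟩
  {6,7}:  v_{6} + v_{7} = v_{4}  ⇒ sig = ⟨2 | 1⟩
  {0,1}:  v_{0} + v_{1} = v_{5} + v_{7}  ⇒ sig = ⟨2 | 1 1⟩
  {0,2}:  v_{0} + v_{2} = v_{3} + v_{5}  ⇒ sig = ⟨2 | 1 1⟩
  {0,8}:  v_{0} + v_{8} = v_{3} + v_{7}  ⇒ sig = ⟨2 | 1 1⟩
  {1,6}:  v_{1} + v_{6} = v_{7} + v_{8}  ⇒ sig = ⟨2 | 1 1⟩
  {2,6}:  v_{2} + v_{6} = v_{3} + v_{8}  ⇒ sig = ⟨2 | 1 1⟩
  {5,6}:  v_{5} + v_{6} = v_{3} + v_{7}  ⇒ sig = ⟨2 | 1 1⟩
  {1,4}:  v_{1} + v_{4} = 2·v_{7} + v_{8}  ⇒ sig = ⟨2 | 1 2⟩
  {4,5}:  v_{4} + v_{5} = v_{3} + 2·v_{7}  ⇒ sig = ⟨2 | 1 2⟩
  {0,6}:  v_{0} + v_{6} = 2·v_{3} + 2·v_{7}  ⇒ sig = ⟨2 | 2 2⟩
  {0,4}:  v_{0} + v_{4} = 2·v_{3} + 3·v_{7}  ⇒ sig = ⟨2 | 2 3⟩
  {3,5,7}:  v_{3} + v_{5} + v_{7} = v_{0}  ⇒ sig = ⟨3 | 1⟩
  {3,7,8}:  v_{3} + v_{7} + v_{8} = v_{6}  ⇒ sig = ⟨3 | 1⟩
  {3,4,8}:  v_{3} + v_{4} + v_{8} = 2·v_{6}  ⇒ sig = ⟨3 | 2⟩

Hence PRS(X_Σ) =
[⟨2 | 0⟩, ⟨2 | 0⟩, ⟨2 | 0⟩, ⟨2 | 1⟩, ⟨2 | 1⟩, ⟨2 | 1 1⟩, ⟨2 | 1 1⟩, ⟨2 | 1 1⟩, ⟨2 | 1 1⟩, ⟨2 | 1 1⟩, ⟨2 | 1 1⟩, ⟨2 | 1 2⟩, ⟨2 | 1 2⟩, ⟨2 | 2 2⟩, ⟨2 | 2 3⟩, ⟨3 | 1⟩, ⟨3 | 1⟩, ⟨3 | 2⟩]


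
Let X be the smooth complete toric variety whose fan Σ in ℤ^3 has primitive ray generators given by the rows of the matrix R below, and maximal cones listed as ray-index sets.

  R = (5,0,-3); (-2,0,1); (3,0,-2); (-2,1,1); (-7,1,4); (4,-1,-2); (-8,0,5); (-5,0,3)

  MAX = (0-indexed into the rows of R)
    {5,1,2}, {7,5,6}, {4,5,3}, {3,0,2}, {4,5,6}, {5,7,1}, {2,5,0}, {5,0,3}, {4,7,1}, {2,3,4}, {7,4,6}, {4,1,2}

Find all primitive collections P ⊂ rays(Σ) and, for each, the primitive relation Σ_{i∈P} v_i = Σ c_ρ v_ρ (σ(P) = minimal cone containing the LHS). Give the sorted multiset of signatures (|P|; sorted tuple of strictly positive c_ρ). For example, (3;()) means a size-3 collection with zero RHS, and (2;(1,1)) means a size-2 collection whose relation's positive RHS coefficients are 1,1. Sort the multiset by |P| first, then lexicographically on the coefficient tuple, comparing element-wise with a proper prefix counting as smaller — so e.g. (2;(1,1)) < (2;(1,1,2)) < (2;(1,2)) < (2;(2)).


14 collections generate NE(X_Σ); each relation:

  • {0,7}:  v_{0} + v_{7} = 0  so sig = (2;())
  • {0,1}:  v_{0} + v_{1} = v_{2}  so sig = (2;(1))
  • {0,4}:  v_{0} + v_{4} = v_{3}  so sig = (2;(1))
  • {2,6}:  v_{2} + v_{6} = v_{7}  so sig = (2;(1))
  • {2,7}:  v_{2} + v_{7} = v_{1}  so sig = (2;(1))
  • {3,7}:  v_{3} + v_{7} = v_{4}  so sig = (2;(1))
  • {0,6}:  v_{0} + v_{6} = v_{4} + v_{5}  so sig = (2;(1,1))
  • {1,3}:  v_{1} + v_{3} = v_{2} + v_{4}  so sig = (2;(1,1))
  • {3,6}:  v_{3} + v_{6} = 2·v_{4} + v_{5}  so sig = (2;(1,2))
  • {1,6}:  v_{1} + v_{6} = 2·v_{7}  so sig = (2;(2))
  • {2,4,5}:  v_{2} + v_{4} + v_{5} = 0  so sig = (3;())
  • {1,4,5}:  v_{1} + v_{4} + v_{5} = v_{7}  so sig = (3;(1))
  • {2,3,5}:  v_{2} + v_{3} + v_{5} = v_{0}  so sig = (3;(1))
  • {4,5,7}:  v_{4} + v_{5} + v_{7} = v_{6}  so sig = (3;(1))

Signatures (|P|; sorted positive RHS coefficients), sorted:
[(2;()), (2;(1)), (2;(1)), (2;(1)), (2;(1)), (2;(1)), (2;(1,1)), (2;(1,1)), (2;(1,2)), (2;(2)), (3;()), (3;(1)), (3;(1)), (3;(1))]


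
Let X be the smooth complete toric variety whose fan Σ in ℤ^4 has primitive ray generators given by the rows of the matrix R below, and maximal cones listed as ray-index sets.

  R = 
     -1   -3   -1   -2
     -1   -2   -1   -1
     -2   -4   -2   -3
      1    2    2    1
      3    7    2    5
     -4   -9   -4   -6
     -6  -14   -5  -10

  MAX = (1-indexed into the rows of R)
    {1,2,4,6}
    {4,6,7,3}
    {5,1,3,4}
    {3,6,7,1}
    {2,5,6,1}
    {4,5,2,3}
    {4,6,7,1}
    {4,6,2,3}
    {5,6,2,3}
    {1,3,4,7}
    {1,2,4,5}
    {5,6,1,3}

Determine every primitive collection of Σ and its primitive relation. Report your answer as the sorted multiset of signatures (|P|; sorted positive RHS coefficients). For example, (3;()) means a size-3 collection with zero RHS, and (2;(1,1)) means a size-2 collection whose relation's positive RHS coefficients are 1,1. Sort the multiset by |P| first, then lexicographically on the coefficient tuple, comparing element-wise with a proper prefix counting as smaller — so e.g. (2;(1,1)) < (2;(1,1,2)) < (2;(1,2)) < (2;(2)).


Δ(Σ) — 7 vertices, 5 min non-faces:

  P = {5,7}:  v_{5} + v_{7} = v_{1} + v_{3}  →  sig = (2;(1,1))
  P = {2,7}:  v_{2} + v_{7} = v_{4} + 2·v_{6}  →  sig = (2;(1,2))
  P = {4,5,6}:  v_{4} + v_{5} + v_{6} = 0  →  sig = (3;())
  P = {1,2,3}:  v_{1} + v_{2} + v_{3} = v_{6}  →  sig = (3;(1))
  P = {1,3,4,6}:  v_{1} + v_{3} + v_{4} + v_{6} = v_{7}  →  sig = (4;(1))

Signatures (|P|; sorted positive RHS coefficients), sorted:
    (2;(1,1))
    (2;(1,2))
    (3;())
    (3;(1))
    (4;(1))


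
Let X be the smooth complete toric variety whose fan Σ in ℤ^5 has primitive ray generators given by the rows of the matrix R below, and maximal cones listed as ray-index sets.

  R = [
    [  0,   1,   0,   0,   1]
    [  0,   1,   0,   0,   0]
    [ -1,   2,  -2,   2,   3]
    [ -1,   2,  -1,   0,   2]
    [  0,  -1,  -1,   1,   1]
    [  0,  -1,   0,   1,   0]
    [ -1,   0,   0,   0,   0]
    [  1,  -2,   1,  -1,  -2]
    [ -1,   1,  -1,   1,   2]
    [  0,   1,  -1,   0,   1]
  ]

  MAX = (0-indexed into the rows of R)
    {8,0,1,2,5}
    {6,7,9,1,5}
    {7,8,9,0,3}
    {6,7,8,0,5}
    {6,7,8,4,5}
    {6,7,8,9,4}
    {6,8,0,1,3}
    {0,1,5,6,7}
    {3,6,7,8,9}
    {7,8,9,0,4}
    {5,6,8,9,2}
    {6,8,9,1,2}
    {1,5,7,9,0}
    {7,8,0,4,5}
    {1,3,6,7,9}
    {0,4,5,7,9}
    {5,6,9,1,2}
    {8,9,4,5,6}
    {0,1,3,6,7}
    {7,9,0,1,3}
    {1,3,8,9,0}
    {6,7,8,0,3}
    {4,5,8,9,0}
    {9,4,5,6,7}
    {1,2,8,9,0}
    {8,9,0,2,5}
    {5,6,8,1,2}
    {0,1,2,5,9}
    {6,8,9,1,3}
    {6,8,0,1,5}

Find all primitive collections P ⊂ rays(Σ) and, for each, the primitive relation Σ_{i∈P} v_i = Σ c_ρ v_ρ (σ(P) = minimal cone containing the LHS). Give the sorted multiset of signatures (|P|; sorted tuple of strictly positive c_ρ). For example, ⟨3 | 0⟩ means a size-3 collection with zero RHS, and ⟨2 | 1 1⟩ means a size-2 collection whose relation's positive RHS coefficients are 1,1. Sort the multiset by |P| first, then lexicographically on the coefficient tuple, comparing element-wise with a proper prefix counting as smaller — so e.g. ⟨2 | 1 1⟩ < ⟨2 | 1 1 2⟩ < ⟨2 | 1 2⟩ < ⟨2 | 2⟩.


12 collections generate NE(X_Σ); each relation:

  • {3,5}:  v_{3} + v_{5} = v_{8} ; sig = ⟨2 | 1⟩
  • {1,4}:  v_{1} + v_{4} = v_{5} + v_{9} ; sig = ⟨2 | 1 1⟩
  • {2,7}:  v_{2} + v_{7} = v_{5} + v_{9} ; sig = ⟨2 | 1 1⟩
  • {2,3}:  v_{2} + v_{3} = v_{1} + 2·v_{8} + v_{9} ; sig = ⟨2 | 1 1 2⟩
  • {3,4}:  v_{3} + v_{4} = v_{7} + 2·v_{8} + v_{9} ; sig = ⟨2 | 1 1 2⟩
  • {2,4}:  v_{2} + v_{4} = 2·v_{5} + v_{8} + 2·v_{9} ; sig = ⟨2 | 1 2 2⟩
  • {1,7,8}:  v_{1} + v_{7} + v_{8} = 0 ; sig = ⟨3 | 0⟩
  • {0,6,9}:  v_{0} + v_{6} + v_{9} = v_{3} ; sig = ⟨3 | 1⟩
  • {0,2,6}:  v_{0} + v_{2} + v_{6} = v_{1} + 2·v_{8} ; sig = ⟨3 | 1 2⟩
  • {0,4,6}:  v_{0} + v_{4} + v_{6} = v_{7} + 2·v_{8} ; sig = ⟨3 | 1 2⟩
  • {1,5,8,9}:  v_{1} + v_{5} + v_{8} + v_{9} = v_{2} ; sig = ⟨4 | 1⟩
  • {5,7,8,9}:  v_{5} + v_{7} + v_{8} + v_{9} = v_{4} ; sig = ⟨4 | 1⟩

Hence PRS(X_Σ) =
{ ⟨2 | 1⟩,  ⟨2 | 1 1⟩ ×2,  ⟨2 | 1 1 2⟩ ×2,  ⟨2 | 1 2 2⟩,  ⟨3 | 0⟩,  ⟨3 | 1⟩,  ⟨3 | 1 2⟩ ×2,  ⟨4 | 1⟩ ×2 }


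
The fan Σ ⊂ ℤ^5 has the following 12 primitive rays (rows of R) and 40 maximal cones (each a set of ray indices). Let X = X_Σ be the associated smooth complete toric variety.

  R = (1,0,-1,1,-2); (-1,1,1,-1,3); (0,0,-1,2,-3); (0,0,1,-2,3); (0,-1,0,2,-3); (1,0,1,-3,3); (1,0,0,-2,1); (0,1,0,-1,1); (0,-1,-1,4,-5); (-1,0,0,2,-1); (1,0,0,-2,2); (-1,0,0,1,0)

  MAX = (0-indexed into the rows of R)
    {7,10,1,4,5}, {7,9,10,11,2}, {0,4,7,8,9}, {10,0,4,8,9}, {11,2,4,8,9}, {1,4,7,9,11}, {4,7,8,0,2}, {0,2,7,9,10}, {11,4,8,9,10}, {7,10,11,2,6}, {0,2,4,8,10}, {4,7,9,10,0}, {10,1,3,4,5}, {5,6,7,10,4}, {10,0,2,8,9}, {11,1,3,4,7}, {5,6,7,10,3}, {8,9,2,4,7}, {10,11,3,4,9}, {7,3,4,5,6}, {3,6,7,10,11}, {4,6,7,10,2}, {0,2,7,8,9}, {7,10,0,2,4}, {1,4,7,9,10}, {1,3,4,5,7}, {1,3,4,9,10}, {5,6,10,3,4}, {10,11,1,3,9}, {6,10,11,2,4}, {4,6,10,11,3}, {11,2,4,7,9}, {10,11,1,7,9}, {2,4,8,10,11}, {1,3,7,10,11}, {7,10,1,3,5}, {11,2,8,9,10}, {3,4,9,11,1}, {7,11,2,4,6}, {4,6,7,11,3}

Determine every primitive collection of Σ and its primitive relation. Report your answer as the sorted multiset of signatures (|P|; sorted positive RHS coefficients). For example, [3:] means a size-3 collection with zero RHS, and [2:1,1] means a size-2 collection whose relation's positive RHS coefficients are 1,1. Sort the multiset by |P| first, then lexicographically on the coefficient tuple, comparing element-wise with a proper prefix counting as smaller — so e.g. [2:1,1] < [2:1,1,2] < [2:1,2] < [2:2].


24 collections generate NE(X_Σ); each relation:

  • {2,3}:  v_{2} + v_{3} = 0  so sig = [2:]
  • {6,9}:  v_{6} + v_{9} = 0  so sig = [2:]
  • {5,11}:  v_{5} + v_{11} = v_{3}  so sig = [2:1]
  • {1,2}:  v_{1} + v_{2} = v_{7} + v_{9}  so sig = [2:1,1]
  • {1,6}:  v_{1} + v_{6} = v_{3} + v_{7}  so sig = [2:1,1]
  • {0,11}:  v_{0} + v_{11} = v_{2} + v_{9} + v_{10}  so sig = [2:1,1,1]
  • {2,5}:  v_{2} + v_{5} = v_{4} + v_{7} + v_{10}  so sig = [2:1,1,1]
  • {3,8}:  v_{3} + v_{8} = v_{4} + v_{9} + v_{10}  so sig = [2:1,1,1]
  • {5,9}:  v_{5} + v_{9} = v_{1} + v_{4} + v_{10}  so sig = [2:1,1,1]
  • {6,8}:  v_{6} + v_{8} = v_{2} + v_{4} + v_{10}  so sig = [2:1,1,1]
  • {0,3}:  v_{0} + v_{3} = v_{4} + v_{7} + v_{9} + 2·v_{10}  so sig = [2:1,1,1,2]
  • {0,6}:  v_{0} + v_{6} = v_{2} + v_{4} + v_{7} + 2·v_{10}  so sig = [2:1,1,1,2]
  • {1,8}:  v_{1} + v_{8} = v_{4} + v_{7} + 2·v_{9} + v_{10}  so sig = [2:1,1,1,2]
  • {5,8}:  v_{5} + v_{8} = 2·v_{4} + v_{7} + v_{9} + 2·v_{10}  so sig = [2:1,1,2,2]
  • {0,1}:  v_{0} + v_{1} = v_{4} + 2·v_{7} + 2·v_{9} + 2·v_{10}  so sig = [2:1,2,2,2]
  • {0,5}:  v_{0} + v_{5} = 2·v_{4} + 2·v_{7} + v_{9} + 3·v_{10}  so sig = [2:1,2,2,3]
  • {3,7,9}:  v_{3} + v_{7} + v_{9} = v_{1}  so sig = [3:1]
  • {7,8,10}:  v_{7} + v_{8} + v_{10} = v_{0}  so sig = [3:1]
  • {7,8,11}:  v_{7} + v_{8} + v_{11} = v_{2} + v_{9}  so sig = [3:1,1]
  • {4,7,10,11}:  v_{4} + v_{7} + v_{10} + v_{11} = 0  so sig = [4:]
  • {2,4,9,10}:  v_{2} + v_{4} + v_{9} + v_{10} = v_{8}  so sig = [4:1]
  • {3,4,7,10}:  v_{3} + v_{4} + v_{7} + v_{10} = v_{5}  so sig = [4:1]
  • {1,4,10,11}:  v_{1} + v_{4} + v_{10} + v_{11} = v_{3} + v_{9}  so sig = [4:1,1]
  • {0,2,4,9}:  v_{0} + v_{2} + v_{4} + v_{9} = v_{7} + 2·v_{8}  so sig = [4:1,2]

Signatures (|P|; sorted positive RHS coefficients), sorted:
    |P|=2: 16 collections, coeffs (), (), (1), (1,1), (1,1), (1,1,1), (1,1,1), (1,1,1), (1,1,1), (1,1,1), (1,1,1,2), (1,1,1,2), (1,1,1,2), (1,1,2,2), (1,2,2,2), (1,2,2,3)
    |P|=3: 3 collections, coeffs (1), (1), (1,1)
    |P|=4: 5 collections, coeffs (), (1), (1), (1,1), (1,2)


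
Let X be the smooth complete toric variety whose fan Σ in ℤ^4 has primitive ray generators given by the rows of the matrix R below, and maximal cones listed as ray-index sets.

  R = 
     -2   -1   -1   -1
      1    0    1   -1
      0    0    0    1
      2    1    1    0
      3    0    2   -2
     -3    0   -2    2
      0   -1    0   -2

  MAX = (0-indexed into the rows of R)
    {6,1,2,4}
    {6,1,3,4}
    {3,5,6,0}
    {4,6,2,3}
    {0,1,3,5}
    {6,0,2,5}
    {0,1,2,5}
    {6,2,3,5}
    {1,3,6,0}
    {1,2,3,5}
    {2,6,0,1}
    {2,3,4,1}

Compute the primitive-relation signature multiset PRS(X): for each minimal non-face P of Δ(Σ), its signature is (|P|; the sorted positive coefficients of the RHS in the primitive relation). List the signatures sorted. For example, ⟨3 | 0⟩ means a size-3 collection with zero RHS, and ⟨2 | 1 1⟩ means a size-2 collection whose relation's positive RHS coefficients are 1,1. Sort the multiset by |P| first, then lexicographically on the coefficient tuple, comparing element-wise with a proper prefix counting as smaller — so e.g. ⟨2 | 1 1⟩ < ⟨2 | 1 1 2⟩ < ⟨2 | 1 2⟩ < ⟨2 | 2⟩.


|primitive collections| = 5. Relations:

  • {4,5}:  v_{4} + v_{5} = 0  ⇒ sig = ⟨2 | 0⟩
  • {0,4}:  v_{0} + v_{4} = v_{1} + v_{6}  ⇒ sig = ⟨2 | 1 1⟩
  • {0,2,3}:  v_{0} + v_{2} + v_{3} = 0  ⇒ sig = ⟨3 | 0⟩
  • {1,5,6}:  v_{1} + v_{5} + v_{6} = v_{0}  ⇒ sig = ⟨3 | 1⟩
  • {1,2,3,6}:  v_{1} + v_{2} + v_{3} + v_{6} = v_{4}  ⇒ sig = ⟨4 | 1⟩

Sorted signature multiset PRS(X):
    ⟨2 | 0⟩
    ⟨2 | 1 1⟩
    ⟨3 | 0⟩
    ⟨3 | 1⟩
    ⟨4 | 1⟩


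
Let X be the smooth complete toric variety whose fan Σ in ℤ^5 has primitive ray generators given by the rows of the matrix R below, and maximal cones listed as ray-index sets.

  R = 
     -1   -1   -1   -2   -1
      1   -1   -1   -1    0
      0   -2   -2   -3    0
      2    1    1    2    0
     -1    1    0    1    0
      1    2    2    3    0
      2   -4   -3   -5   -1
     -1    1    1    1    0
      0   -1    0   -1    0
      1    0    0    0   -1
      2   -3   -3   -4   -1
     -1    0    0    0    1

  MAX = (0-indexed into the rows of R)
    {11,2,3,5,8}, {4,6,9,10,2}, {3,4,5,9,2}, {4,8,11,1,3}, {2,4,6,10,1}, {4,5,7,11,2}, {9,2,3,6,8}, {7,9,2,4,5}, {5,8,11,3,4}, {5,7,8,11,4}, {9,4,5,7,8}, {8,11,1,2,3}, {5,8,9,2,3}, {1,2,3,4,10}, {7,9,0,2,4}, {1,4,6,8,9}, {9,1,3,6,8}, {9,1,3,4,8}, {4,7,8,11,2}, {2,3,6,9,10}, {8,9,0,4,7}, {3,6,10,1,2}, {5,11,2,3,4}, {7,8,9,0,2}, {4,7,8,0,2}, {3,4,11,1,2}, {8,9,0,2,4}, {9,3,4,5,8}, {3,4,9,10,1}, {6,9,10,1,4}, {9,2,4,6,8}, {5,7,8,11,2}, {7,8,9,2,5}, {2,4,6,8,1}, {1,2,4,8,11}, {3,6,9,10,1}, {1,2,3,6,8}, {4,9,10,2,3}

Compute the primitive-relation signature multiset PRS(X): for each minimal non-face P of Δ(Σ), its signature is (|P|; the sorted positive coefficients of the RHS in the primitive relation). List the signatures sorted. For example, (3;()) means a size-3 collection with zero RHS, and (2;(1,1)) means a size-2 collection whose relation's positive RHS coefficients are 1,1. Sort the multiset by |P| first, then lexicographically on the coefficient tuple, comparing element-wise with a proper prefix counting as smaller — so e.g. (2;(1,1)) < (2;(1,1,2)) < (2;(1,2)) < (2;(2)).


Primitive collections (22):

  P = {1,7}:  v_{1} + v_{7} = 0  →  sig = (2;())
  P = {9,11}:  v_{9} + v_{11} = 0  →  sig = (2;())
  P = {0,3}:  v_{0} + v_{3} = v_{9}  →  sig = (2;(1))
  P = {1,5}:  v_{1} + v_{5} = v_{3}  →  sig = (2;(1))
  P = {3,7}:  v_{3} + v_{7} = v_{5}  →  sig = (2;(1))
  P = {8,10}:  v_{8} + v_{10} = v_{6}  →  sig = (2;(1))
  P = {0,5}:  v_{0} + v_{5} = v_{7} + v_{9}  →  sig = (2;(1,1))
  P = {7,10}:  v_{7} + v_{10} = v_{2} + v_{9}  →  sig = (2;(1,1))
  P = {10,11}:  v_{10} + v_{11} = v_{1} + v_{2}  →  sig = (2;(1,1))
  P = {5,10}:  v_{5} + v_{10} = v_{2} + v_{3} + v_{9}  →  sig = (2;(1,1,1))
  P = {6,7}:  v_{6} + v_{7} = v_{2} + v_{8} + v_{9}  →  sig = (2;(1,1,1))
  P = {6,11}:  v_{6} + v_{11} = v_{1} + v_{2} + v_{8}  →  sig = (2;(1,1,1))
  P = {0,1}:  v_{0} + v_{1} = v_{2} + v_{4} + v_{8} + v_{9}  →  sig = (2;(1,1,1,1))
  P = {0,11}:  v_{0} + v_{11} = v_{2} + v_{4} + v_{7} + v_{8}  →  sig = (2;(1,1,1,1))
  P = {5,6}:  v_{5} + v_{6} = v_{2} + v_{3} + v_{8} + v_{9}  →  sig = (2;(1,1,1,1))
  P = {0,10}:  v_{0} + v_{10} = 2·v_{2} + v_{4} + v_{8} + 2·v_{9}  →  sig = (2;(1,1,2,2))
  P = {0,6}:  v_{0} + v_{6} = 2·v_{2} + v_{4} + 2·v_{8} + 2·v_{9}  →  sig = (2;(1,2,2,2))
  P = {1,2,9}:  v_{1} + v_{2} + v_{9} = v_{10}  →  sig = (3;(1))
  P = {3,4,6}:  v_{3} + v_{4} + v_{6} = 2·v_{1} + v_{9}  →  sig = (3;(1,2))
  P = {2,4,5,8}:  v_{2} + v_{4} + v_{5} + v_{8} = 0  →  sig = (4;())
  P = {2,3,4,8}:  v_{2} + v_{3} + v_{4} + v_{8} = v_{1}  →  sig = (4;(1))
  P = {2,4,7,8,9}:  v_{2} + v_{4} + v_{7} + v_{8} + v_{9} = v_{0}  →  sig = (5;(1))

Hence PRS(X_Σ) =
    (2;())
    (2;())
    (2;(1))
    (2;(1))
    (2;(1))
    (2;(1))
    (2;(1,1))
    (2;(1,1))
    (2;(1,1))
    (2;(1,1,1))
    (2;(1,1,1))
    (2;(1,1,1))
    (2;(1,1,1,1))
    (2;(1,1,1,1))
    (2;(1,1,1,1))
    (2;(1,1,2,2))
    (2;(1,2,2,2))
    (3;(1))
    (3;(1,2))
    (4;())
    (4;(1))
    (5;(1))


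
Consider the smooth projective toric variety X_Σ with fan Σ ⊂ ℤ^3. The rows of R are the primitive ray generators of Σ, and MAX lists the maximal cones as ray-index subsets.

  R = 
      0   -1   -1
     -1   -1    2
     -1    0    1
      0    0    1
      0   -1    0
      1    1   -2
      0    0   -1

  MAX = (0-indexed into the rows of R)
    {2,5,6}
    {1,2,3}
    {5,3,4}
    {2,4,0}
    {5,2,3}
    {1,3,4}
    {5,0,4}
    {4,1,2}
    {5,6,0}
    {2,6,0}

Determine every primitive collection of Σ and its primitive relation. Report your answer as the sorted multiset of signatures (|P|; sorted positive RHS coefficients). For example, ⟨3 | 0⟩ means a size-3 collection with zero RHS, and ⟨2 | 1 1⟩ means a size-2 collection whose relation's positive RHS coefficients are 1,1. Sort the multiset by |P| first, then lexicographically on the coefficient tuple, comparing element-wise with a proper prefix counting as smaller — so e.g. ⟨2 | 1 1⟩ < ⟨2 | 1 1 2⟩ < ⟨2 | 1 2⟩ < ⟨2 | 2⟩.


9 collections generate NE(X_Σ); each relation:

  • {1,5}:  v_{1} + v_{5} = 0  ⇒ sig = ⟨2 | 0⟩
  • {3,6}:  v_{3} + v_{6} = 0  ⇒ sig = ⟨2 | 0⟩
  • {0,3}:  v_{0} + v_{3} = v_{4}  ⇒ sig = ⟨2 | 1⟩
  • {4,6}:  v_{4} + v_{6} = v_{0}  ⇒ sig = ⟨2 | 1⟩
  • {1,6}:  v_{1} + v_{6} = v_{2} + v_{4}  ⇒ sig = ⟨2 | 1 1⟩
  • {0,1}:  v_{0} + v_{1} = v_{2} + 2·v_{4}  ⇒ sig = ⟨2 | 1 2⟩
  • {2,3,4}:  v_{2} + v_{3} + v_{4} = v_{1}  ⇒ sig = ⟨3 | 1⟩
  • {2,4,5}:  v_{2} + v_{4} + v_{5} = v_{6}  ⇒ sig = ⟨3 | 1⟩
  • {0,2,5}:  v_{0} + v_{2} + v_{5} = 2·v_{6}  ⇒ sig = ⟨3 | 2⟩

Hence PRS(X_Σ) =
{ ⟨2 | 0⟩ ×2,  ⟨2 | 1⟩ ×2,  ⟨2 | 1 1⟩,  ⟨2 | 1 2⟩,  ⟨3 | 1⟩ ×2,  ⟨3 | 2⟩ }


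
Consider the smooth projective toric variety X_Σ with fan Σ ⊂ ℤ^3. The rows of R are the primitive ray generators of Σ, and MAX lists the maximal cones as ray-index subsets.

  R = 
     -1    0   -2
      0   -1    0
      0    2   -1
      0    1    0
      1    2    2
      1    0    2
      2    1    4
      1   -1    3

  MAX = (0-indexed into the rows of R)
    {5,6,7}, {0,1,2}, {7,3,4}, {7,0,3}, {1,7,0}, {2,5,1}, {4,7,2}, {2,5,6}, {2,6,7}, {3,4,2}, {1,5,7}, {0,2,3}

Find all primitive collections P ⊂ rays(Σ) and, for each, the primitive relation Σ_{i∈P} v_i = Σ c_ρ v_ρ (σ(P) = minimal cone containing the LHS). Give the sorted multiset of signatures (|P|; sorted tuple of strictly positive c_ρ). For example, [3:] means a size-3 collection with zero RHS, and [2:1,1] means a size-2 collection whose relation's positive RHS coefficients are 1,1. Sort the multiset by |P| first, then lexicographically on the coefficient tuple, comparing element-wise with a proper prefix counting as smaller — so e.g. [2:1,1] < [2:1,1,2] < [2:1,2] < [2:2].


|primitive collections| = 14. Relations:

  {0,5}:  v_{0} + v_{5} = 0  →  sig = [2:]
  {1,3}:  v_{1} + v_{3} = 0  →  sig = [2:]
  {0,6}:  v_{0} + v_{6} = v_{2} + v_{7}  →  sig = [2:1,1]
  {1,4}:  v_{1} + v_{4} = v_{2} + v_{7}  →  sig = [2:1,1]
  {3,5}:  v_{3} + v_{5} = v_{2} + v_{7}  →  sig = [2:1,1]
  {0,4}:  v_{0} + v_{4} = 2·v_{3}  →  sig = [2:2]
  {1,6}:  v_{1} + v_{6} = 2·v_{5}  →  sig = [2:2]
  {3,6}:  v_{3} + v_{6} = 2·v_{2} + 2·v_{7}  →  sig = [2:2,2]
  {4,5}:  v_{4} + v_{5} = 2·v_{2} + 2·v_{7}  →  sig = [2:2,2]
  {4,6}:  v_{4} + v_{6} = 3·v_{2} + 3·v_{7}  →  sig = [2:3,3]
  {0,2,7}:  v_{0} + v_{2} + v_{7} = v_{3}  →  sig = [3:1]
  {1,2,7}:  v_{1} + v_{2} + v_{7} = v_{5}  →  sig = [3:1]
  {2,3,7}:  v_{2} + v_{3} + v_{7} = v_{4}  →  sig = [3:1]
  {2,5,7}:  v_{2} + v_{5} + v_{7} = v_{6}  →  sig = [3:1]

Hence PRS(X_Σ) =
[[2:], [2:], [2:1,1], [2:1,1], [2:1,1], [2:2], [2:2], [2:2,2], [2:2,2], [2:3,3], [3:1], [3:1], [3:1], [3:1]]


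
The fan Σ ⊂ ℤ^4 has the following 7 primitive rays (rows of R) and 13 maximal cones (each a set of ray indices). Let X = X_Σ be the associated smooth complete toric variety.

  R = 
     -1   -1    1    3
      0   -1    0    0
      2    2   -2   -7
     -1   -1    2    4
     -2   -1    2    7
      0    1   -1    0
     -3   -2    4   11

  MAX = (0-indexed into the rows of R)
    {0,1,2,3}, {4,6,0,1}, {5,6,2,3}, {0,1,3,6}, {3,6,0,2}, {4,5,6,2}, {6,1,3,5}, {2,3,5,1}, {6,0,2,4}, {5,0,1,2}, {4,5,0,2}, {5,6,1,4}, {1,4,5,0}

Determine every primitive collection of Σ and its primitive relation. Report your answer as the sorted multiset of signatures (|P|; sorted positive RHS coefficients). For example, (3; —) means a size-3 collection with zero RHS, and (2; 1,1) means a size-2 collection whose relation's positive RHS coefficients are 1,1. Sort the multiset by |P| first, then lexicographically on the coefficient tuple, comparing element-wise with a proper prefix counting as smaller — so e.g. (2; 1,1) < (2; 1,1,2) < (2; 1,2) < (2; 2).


5 minimal non-faces of Δ(Σ) (on 7 rays):

  • {3,4}:  v_{3} + v_{4} = v_{6} ; sig = (2; 1)
  • {1,2,4}:  v_{1} + v_{2} + v_{4} = 0 ; sig = (3; —)
  • {0,3,5}:  v_{0} + v_{3} + v_{5} = v_{4} ; sig = (3; 1)
  • {1,2,6}:  v_{1} + v_{2} + v_{6} = v_{3} ; sig = (3; 1)
  • {0,5,6}:  v_{0} + v_{5} + v_{6} = 2·v_{4} ; sig = (3; 2)

Sorted signature multiset PRS(X):
{ (2; 1),  (3; —),  (3; 1) ×2,  (3; 2) }


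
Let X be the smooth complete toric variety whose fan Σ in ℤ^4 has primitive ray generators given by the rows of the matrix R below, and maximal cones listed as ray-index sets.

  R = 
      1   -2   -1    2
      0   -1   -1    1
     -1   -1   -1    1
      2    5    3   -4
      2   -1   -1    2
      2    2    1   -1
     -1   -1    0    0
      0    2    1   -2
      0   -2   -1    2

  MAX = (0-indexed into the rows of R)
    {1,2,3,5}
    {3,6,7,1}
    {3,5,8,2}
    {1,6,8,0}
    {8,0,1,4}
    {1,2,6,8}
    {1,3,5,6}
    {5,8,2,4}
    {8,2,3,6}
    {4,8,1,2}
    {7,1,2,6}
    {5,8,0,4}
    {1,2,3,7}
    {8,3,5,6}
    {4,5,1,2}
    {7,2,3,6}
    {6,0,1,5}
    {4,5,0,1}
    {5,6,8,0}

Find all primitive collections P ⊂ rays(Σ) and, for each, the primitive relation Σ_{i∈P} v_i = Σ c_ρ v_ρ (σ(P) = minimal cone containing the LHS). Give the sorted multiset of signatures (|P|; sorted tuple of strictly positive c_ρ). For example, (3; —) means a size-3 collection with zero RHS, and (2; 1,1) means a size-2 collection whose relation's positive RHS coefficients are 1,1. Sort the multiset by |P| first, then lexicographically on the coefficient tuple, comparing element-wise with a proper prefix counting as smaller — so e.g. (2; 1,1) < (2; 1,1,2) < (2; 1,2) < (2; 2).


Σ has 12 primitive collections:

  P={7,8}:  v_{7} + v_{8} = 0  ⟹  sig = (2; —)
  P={4,6}:  v_{4} + v_{6} = v_{0}  ⟹  sig = (2; 1)
  P={0,2}:  v_{0} + v_{2} = v_{1} + v_{8}  ⟹  sig = (2; 1,1)
  P={4,7}:  v_{4} + v_{7} = v_{1} + v_{5}  ⟹  sig = (2; 1,1)
  P={5,7}:  v_{5} + v_{7} = v_{1} + v_{3}  ⟹  sig = (2; 1,1)
  P={0,7}:  v_{0} + v_{7} = v_{1} + v_{5} + v_{6}  ⟹  sig = (2; 1,1,1)
  P={0,3}:  v_{0} + v_{3} = 2·v_{5} + v_{6}  ⟹  sig = (2; 1,2)
  P={3,4}:  v_{3} + v_{4} = 2·v_{5}  ⟹  sig = (2; 2)
  P={2,5,6}:  v_{2} + v_{5} + v_{6} = 0  ⟹  sig = (3; —)
  P={1,3,8}:  v_{1} + v_{3} + v_{8} = v_{5}  ⟹  sig = (3; 1)
  P={1,5,8}:  v_{1} + v_{5} + v_{8} = v_{4}  ⟹  sig = (3; 1)
  P={1,2,3,6}:  v_{1} + v_{2} + v_{3} + v_{6} = v_{7}  ⟹  sig = (4; 1)

Signatures (|P|; sorted positive RHS coefficients), sorted:
    |P|=2: 8 collections, coeffs (), (1), (1,1), (1,1), (1,1), (1,1,1), (1,2), (2)
    |P|=3: 3 collections, coeffs (), (1), (1)
    |P|=4: 1 collection, coeffs (1)


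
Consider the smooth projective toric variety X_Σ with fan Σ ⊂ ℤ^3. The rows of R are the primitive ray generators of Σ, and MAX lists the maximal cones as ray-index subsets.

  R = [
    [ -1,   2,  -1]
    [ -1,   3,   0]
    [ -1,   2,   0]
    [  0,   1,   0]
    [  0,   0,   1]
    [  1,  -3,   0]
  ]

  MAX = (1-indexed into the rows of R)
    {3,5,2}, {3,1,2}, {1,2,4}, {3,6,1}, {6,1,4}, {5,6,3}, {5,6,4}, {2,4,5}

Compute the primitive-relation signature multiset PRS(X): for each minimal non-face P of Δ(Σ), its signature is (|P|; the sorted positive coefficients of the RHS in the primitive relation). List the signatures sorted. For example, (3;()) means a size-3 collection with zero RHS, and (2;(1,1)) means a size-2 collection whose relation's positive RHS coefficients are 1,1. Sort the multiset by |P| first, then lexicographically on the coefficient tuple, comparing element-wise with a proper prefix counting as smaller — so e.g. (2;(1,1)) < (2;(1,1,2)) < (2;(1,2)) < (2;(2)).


Δ(Σ) — 6 vertices, 3 min non-faces:

  {2,6}:  v_{2} + v_{6} = 0  ⇒ sig = (2;())
  {1,5}:  v_{1} + v_{5} = v_{3}  ⇒ sig = (2;(1))
  {3,4}:  v_{3} + v_{4} = v_{2}  ⇒ sig = (2;(1))

Sorted signature multiset PRS(X):
[(2;()), (2;(1)), (2;(1))]


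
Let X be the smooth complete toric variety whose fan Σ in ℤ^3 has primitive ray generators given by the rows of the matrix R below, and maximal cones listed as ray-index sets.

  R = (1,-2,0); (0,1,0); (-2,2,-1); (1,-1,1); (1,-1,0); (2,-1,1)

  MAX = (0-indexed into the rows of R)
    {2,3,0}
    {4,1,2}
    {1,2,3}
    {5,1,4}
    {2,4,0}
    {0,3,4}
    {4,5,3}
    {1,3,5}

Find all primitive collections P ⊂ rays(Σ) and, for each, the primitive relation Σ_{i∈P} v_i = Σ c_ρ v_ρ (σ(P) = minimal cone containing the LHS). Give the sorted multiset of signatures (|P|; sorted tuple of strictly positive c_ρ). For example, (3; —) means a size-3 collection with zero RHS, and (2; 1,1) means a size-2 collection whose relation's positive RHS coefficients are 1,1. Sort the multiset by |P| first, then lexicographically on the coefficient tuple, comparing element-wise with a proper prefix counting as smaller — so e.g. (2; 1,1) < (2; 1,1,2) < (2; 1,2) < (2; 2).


Σ has 5 primitive collections:

  P={0,1}:  v_{0} + v_{1} = v_{4} — sig = (2; 1)
  P={2,5}:  v_{2} + v_{5} = v_{1} — sig = (2; 1)
  P={0,5}:  v_{0} + v_{5} = v_{3} + 2·v_{4} — sig = (2; 1,2)
  P={2,3,4}:  v_{2} + v_{3} + v_{4} = 0 — sig = (3; —)
  P={1,3,4}:  v_{1} + v_{3} + v_{4} = v_{5} — sig = (3; 1)

Signatures (|P|; sorted positive RHS coefficients), sorted:
    (2; 1)
    (2; 1)
    (2; 1,2)
    (3; —)
    (3; 1)


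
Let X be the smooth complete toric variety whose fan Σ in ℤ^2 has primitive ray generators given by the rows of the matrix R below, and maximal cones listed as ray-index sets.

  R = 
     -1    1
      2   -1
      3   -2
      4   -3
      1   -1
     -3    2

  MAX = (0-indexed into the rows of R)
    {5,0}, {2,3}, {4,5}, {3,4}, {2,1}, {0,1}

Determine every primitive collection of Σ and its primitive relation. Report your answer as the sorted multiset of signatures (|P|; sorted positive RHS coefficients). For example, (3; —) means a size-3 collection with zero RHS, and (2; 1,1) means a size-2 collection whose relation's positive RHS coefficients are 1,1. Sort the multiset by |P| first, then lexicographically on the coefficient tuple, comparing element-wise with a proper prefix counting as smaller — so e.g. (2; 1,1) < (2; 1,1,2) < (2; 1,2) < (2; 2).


The 9 primitive collections of Σ (r=6, n=2):

  P = {0,4}:  v_{0} + v_{4} = 0  ⇒ sig = (2; —)
  P = {2,5}:  v_{2} + v_{5} = 0  ⇒ sig = (2; —)
  P = {0,2}:  v_{0} + v_{2} = v_{1}  ⇒ sig = (2; 1)
  P = {0,3}:  v_{0} + v_{3} = v_{2}  ⇒ sig = (2; 1)
  P = {1,4}:  v_{1} + v_{4} = v_{2}  ⇒ sig = (2; 1)
  P = {1,5}:  v_{1} + v_{5} = v_{0}  ⇒ sig = (2; 1)
  P = {2,4}:  v_{2} + v_{4} = v_{3}  ⇒ sig = (2; 1)
  P = {3,5}:  v_{3} + v_{5} = v_{4}  ⇒ sig = (2; 1)
  P = {1,3}:  v_{1} + v_{3} = 2·v_{2}  ⇒ sig = (2; 2)

Hence PRS(X_Σ) =
    |P|=2: 9 collections, coeffs (), (), (1), (1), (1), (1), (1), (1), (2)


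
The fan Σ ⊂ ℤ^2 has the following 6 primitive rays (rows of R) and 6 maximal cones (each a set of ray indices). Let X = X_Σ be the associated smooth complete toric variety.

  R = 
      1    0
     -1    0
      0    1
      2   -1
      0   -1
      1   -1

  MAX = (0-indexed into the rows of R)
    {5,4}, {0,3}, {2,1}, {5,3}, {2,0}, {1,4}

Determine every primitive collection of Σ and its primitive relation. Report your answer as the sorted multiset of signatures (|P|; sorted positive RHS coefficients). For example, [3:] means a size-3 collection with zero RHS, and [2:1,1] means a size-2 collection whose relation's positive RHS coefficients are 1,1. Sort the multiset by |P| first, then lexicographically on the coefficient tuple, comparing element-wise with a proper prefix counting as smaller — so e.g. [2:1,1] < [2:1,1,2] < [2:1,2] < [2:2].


9 minimal non-faces of Δ(Σ) (on 6 rays):

  {0,1}:  v_{0} + v_{1} = 0 ; sig = [2:]
  {2,4}:  v_{2} + v_{4} = 0 ; sig = [2:]
  {0,4}:  v_{0} + v_{4} = v_{5} ; sig = [2:1]
  {0,5}:  v_{0} + v_{5} = v_{3} ; sig = [2:1]
  {1,3}:  v_{1} + v_{3} = v_{5} ; sig = [2:1]
  {1,5}:  v_{1} + v_{5} = v_{4} ; sig = [2:1]
  {2,5}:  v_{2} + v_{5} = v_{0} ; sig = [2:1]
  {2,3}:  v_{2} + v_{3} = 2·v_{0} ; sig = [2:2]
  {3,4}:  v_{3} + v_{4} = 2·v_{5} ; sig = [2:2]

Hence PRS(X_Σ) =
{ [2:] ×2,  [2:1] ×5,  [2:2] ×2 }


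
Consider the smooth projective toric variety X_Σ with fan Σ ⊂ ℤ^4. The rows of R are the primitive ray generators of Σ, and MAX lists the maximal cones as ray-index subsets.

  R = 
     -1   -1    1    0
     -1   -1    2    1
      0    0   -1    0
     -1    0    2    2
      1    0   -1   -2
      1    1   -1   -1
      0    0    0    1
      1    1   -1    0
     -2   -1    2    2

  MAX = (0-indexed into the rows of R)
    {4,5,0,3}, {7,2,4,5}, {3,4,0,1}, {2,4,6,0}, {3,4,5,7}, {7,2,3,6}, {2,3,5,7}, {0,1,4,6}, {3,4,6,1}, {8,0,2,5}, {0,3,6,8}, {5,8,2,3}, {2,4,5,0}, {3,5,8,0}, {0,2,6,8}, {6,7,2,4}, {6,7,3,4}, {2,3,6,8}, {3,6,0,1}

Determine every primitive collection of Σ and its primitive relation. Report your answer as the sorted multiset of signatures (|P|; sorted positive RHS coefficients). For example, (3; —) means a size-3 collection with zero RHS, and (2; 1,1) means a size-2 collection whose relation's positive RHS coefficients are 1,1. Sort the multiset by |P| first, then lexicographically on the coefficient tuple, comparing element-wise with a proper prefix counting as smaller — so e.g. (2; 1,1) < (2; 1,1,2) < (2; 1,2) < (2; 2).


Δ(Σ) — 9 vertices, 11 min non-faces:

  • {0,7}:  v_{0} + v_{7} = 0 — sig = (2; —)
  • {4,8}:  v_{4} + v_{8} = v_{0} — sig = (2; 1)
  • {5,6}:  v_{5} + v_{6} = v_{7} — sig = (2; 1)
  • {1,2}:  v_{1} + v_{2} = v_{0} + v_{6} — sig = (2; 1,1)
  • {1,5}:  v_{1} + v_{5} = v_{3} + v_{4} — sig = (2; 1,1)
  • {7,8}:  v_{7} + v_{8} = v_{2} + v_{3} — sig = (2; 1,1)
  • {1,7}:  v_{1} + v_{7} = v_{3} + v_{4} + v_{6} — sig = (2; 1,1,1)
  • {1,8}:  v_{1} + v_{8} = 2·v_{0} + v_{3} + v_{6} — sig = (2; 1,1,2)
  • {2,3,4}:  v_{2} + v_{3} + v_{4} = 0 — sig = (3; —)
  • {0,2,3}:  v_{0} + v_{2} + v_{3} = v_{8} — sig = (3; 1)
  • {0,3,4,6}:  v_{0} + v_{3} + v_{4} + v_{6} = v_{1} — sig = (4; 1)

so the primitive-relation signature multiset is
    |P|=2: 8 collections, coeffs (), (1), (1), (1,1), (1,1), (1,1), (1,1,1), (1,1,2)
    |P|=3: 2 collections, coeffs (), (1)
    |P|=4: 1 collection, coeffs (1)
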